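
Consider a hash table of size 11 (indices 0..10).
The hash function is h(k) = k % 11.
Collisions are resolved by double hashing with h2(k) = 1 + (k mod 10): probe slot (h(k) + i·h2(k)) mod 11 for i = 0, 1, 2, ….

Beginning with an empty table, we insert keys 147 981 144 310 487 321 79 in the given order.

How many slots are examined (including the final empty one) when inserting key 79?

4

Insert 147: h=4, slot 4 empty => index 4.
Insert 981: h=2, slot 2 empty => index 2.
Insert 144: h=1, slot 1 empty => index 1.
Insert 310: h=2, h2=1, slot 2 occupied => index 3.
Insert 487: h=3, h2=8, slot 3 occupied => index 0.
Insert 321: h=2, h2=2, slots 2,4 occupied => index 6.
Insert 79: h=2, h2=10, slots 2,1,0 occupied => index 10.
Table: [487, 144, 981, 310, 147, —, 321, —, —, —, 79]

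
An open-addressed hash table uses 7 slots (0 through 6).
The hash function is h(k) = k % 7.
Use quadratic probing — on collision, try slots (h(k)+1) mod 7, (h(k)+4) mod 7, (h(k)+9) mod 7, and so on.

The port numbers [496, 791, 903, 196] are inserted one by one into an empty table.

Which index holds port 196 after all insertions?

496: h=6 -> slot 6
791: h=0 -> slot 0
903: h=0, probe 0,1 -> slot 1
196: h=0, probe 0,1,4 -> slot 4
Table: [791, 903, _, _, 196, _, 496]

4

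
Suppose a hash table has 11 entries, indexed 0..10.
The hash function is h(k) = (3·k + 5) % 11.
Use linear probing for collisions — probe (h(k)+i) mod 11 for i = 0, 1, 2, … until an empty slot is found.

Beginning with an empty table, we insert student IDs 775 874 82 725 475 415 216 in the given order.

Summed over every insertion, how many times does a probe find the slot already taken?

Insert 775: h=9, slot 9 empty -> index 9.
Insert 874: h=9, slot 9 occupied -> index 10.
Insert 82: h=9, slots 9,10 occupied -> index 0.
Insert 725: h=2, slot 2 empty -> index 2.
Insert 475: h=0, slot 0 occupied -> index 1.
Insert 415: h=7, slot 7 empty -> index 7.
Insert 216: h=4, slot 4 empty -> index 4.
Table: [82, 475, 725, -, 216, -, -, 415, -, 775, 874]

4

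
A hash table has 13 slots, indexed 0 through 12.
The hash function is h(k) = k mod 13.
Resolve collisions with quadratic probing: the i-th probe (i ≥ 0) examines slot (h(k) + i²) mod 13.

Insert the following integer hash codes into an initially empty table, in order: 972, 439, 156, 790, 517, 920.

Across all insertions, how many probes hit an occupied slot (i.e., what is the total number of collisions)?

Insert 972: h=10, slot 10 empty → index 10.
Insert 439: h=10, slot 10 occupied → index 11.
Insert 156: h=0, slot 0 empty → index 0.
Insert 790: h=10, slots 10,11 occupied → index 1.
Insert 517: h=10, slots 10,11,1 occupied → index 6.
Insert 920: h=10, slots 10,11,1,6,0 occupied → index 9.
Table: [156, 790, -, -, -, -, 517, -, -, 920, 972, 439, -]

11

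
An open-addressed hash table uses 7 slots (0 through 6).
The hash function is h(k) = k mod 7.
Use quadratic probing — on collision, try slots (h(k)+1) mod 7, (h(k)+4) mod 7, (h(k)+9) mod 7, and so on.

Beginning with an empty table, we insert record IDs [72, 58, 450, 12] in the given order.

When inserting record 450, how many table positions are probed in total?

72 hashes to 2; slot 2 is free => place at 2.
58 hashes to 2; 2 taken => place at 3.
450 hashes to 2; 2,3 taken => place at 6.
12 hashes to 5; slot 5 is free => place at 5.
Table: [∅, ∅, 72, 58, ∅, 12, 450]

3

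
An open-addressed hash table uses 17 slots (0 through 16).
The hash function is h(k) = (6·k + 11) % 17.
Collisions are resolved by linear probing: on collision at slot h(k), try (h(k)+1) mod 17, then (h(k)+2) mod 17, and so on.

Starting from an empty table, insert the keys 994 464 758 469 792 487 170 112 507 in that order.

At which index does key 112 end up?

6

994 hashes to 8; slot 8 is free → place at 8.
464 hashes to 7; slot 7 is free → place at 7.
758 hashes to 3; slot 3 is free → place at 3.
469 hashes to 3; 3 taken → place at 4.
792 hashes to 3; 3,4 taken → place at 5.
487 hashes to 9; slot 9 is free → place at 9.
170 hashes to 11; slot 11 is free → place at 11.
112 hashes to 3; 3,4,5 taken → place at 6.
507 hashes to 10; slot 10 is free → place at 10.
Table: [., ., ., 758, 469, 792, 112, 464, 994, 487, 507, 170, ., ., ., ., .]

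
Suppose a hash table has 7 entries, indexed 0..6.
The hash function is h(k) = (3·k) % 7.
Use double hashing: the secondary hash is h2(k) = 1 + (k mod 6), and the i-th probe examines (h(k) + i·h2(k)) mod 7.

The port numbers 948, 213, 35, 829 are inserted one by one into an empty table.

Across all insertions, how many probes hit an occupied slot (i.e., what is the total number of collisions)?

2

Insert 948: h=2, slot 2 empty => index 2.
Insert 213: h=2, h2=4, slot 2 occupied => index 6.
Insert 35: h=0, slot 0 empty => index 0.
Insert 829: h=2, h2=2, slot 2 occupied => index 4.
Table: [35, —, 948, —, 829, —, 213]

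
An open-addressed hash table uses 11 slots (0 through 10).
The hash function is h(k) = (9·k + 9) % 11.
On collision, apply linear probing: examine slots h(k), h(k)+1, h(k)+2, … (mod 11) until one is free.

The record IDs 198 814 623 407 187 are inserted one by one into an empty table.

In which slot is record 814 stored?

198 hashes to 9; slot 9 is free → place at 9.
814 hashes to 9; 9 taken → place at 10.
623 hashes to 6; slot 6 is free → place at 6.
407 hashes to 9; 9,10 taken → place at 0.
187 hashes to 9; 9,10,0 taken → place at 1.
Table: [407, 187, -, -, -, -, 623, -, -, 198, 814]

10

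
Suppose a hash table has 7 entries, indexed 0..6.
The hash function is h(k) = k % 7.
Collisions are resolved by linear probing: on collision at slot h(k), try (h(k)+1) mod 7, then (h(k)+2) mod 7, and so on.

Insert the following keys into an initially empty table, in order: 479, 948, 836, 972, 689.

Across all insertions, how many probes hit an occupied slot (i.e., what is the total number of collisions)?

7

479 hashes to 3; slot 3 is free → place at 3.
948 hashes to 3; 3 taken → place at 4.
836 hashes to 3; 3,4 taken → place at 5.
972 hashes to 6; slot 6 is free → place at 6.
689 hashes to 3; 3,4,5,6 taken → place at 0.
Table: [689, _, _, 479, 948, 836, 972]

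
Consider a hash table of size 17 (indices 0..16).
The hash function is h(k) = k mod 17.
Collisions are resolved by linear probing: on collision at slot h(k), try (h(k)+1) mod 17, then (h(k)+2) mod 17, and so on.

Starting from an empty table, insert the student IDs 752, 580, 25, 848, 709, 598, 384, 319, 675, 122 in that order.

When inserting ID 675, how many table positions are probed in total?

752: h=4 -> slot 4
580: h=2 -> slot 2
25: h=8 -> slot 8
848: h=15 -> slot 15
709: h=12 -> slot 12
598: h=3 -> slot 3
384: h=10 -> slot 10
319: h=13 -> slot 13
675: h=12, probe 12,13,14 -> slot 14
122: h=3, probe 3,4,5 -> slot 5
Table: [∅, ∅, 580, 598, 752, 122, ∅, ∅, 25, ∅, 384, ∅, 709, 319, 675, 848, ∅]

3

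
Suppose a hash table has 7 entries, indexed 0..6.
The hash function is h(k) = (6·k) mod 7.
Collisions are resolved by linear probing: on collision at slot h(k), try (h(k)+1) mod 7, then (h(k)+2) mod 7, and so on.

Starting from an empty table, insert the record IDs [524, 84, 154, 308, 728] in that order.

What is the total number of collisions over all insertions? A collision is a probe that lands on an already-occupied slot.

9

524: h=1 => slot 1
84: h=0 => slot 0
154: h=0, probe 0,1,2 => slot 2
308: h=0, probe 0,1,2,3 => slot 3
728: h=0, probe 0,1,2,3,4 => slot 4
Table: [84, 524, 154, 308, 728, —, —]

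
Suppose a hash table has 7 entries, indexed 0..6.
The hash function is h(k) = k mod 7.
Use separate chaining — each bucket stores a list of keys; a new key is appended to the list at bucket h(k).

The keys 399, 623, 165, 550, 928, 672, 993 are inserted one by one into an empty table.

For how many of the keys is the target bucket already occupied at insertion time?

Insert 399: h=0, bucket 0 empty -> new chain.
Insert 623: h=0, bucket 0 nonempty -> append to chain.
Insert 165: h=4, bucket 4 empty -> new chain.
Insert 550: h=4, bucket 4 nonempty -> append to chain.
Insert 928: h=4, bucket 4 nonempty -> append to chain.
Insert 672: h=0, bucket 0 nonempty -> append to chain.
Insert 993: h=6, bucket 6 empty -> new chain.
Final buckets:
0: 399 -> 623 -> 672
1: _
2: _
3: _
4: 165 -> 550 -> 928
5: _
6: 993

4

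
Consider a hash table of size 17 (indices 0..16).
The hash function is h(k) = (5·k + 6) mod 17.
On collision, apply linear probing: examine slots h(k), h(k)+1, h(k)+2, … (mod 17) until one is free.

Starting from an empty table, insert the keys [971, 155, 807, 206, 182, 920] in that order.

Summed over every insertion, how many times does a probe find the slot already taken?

6

Insert 971: h=16, slot 16 empty => index 16.
Insert 155: h=16, slot 16 occupied => index 0.
Insert 807: h=12, slot 12 empty => index 12.
Insert 206: h=16, slots 16,0 occupied => index 1.
Insert 182: h=15, slot 15 empty => index 15.
Insert 920: h=16, slots 16,0,1 occupied => index 2.
Table: [155, 206, 920, -, -, -, -, -, -, -, -, -, 807, -, -, 182, 971]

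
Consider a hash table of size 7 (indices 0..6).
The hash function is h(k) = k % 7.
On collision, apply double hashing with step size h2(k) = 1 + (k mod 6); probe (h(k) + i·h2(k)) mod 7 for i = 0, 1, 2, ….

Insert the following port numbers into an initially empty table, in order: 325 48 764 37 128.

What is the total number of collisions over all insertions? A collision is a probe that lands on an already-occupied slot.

325: h=3 => slot 3
48: h=6 => slot 6
764: h=1 => slot 1
37: h=2 => slot 2
128: h=2, h2=3, probe 2,5 => slot 5
Table: [_, 764, 37, 325, _, 128, 48]

1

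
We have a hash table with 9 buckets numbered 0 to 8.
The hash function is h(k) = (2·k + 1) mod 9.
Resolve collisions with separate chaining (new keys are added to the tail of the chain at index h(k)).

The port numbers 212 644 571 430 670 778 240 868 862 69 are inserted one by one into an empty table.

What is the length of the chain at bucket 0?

4

212 → bucket 2
644 → bucket 2 (collision)
571 → bucket 0
430 → bucket 6
670 → bucket 0 (collision)
778 → bucket 0 (collision)
240 → bucket 4
868 → bucket 0 (collision)
862 → bucket 6 (collision)
69 → bucket 4 (collision)
Final buckets:
0: 571 -> 670 -> 778 -> 868
1: .
2: 212 -> 644
3: .
4: 240 -> 69
5: .
6: 430 -> 862
7: .
8: .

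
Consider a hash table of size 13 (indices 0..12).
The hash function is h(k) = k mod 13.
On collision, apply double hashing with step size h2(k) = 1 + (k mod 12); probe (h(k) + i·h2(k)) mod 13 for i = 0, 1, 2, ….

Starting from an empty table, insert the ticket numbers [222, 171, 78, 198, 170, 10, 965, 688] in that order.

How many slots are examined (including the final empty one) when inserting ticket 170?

2

222: h=1 -> slot 1
171: h=2 -> slot 2
78: h=0 -> slot 0
198: h=3 -> slot 3
170: h=1, h2=3, probe 1,4 -> slot 4
10: h=10 -> slot 10
965: h=3, h2=6, probe 3,9 -> slot 9
688: h=12 -> slot 12
Table: [78, 222, 171, 198, 170, —, —, —, —, 965, 10, —, 688]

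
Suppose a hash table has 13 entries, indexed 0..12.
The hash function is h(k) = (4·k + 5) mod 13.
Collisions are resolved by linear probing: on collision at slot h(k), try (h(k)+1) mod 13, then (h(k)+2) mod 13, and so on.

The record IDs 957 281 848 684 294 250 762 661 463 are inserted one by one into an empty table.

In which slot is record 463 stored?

957: h=11 → slot 11
281: h=11, probe 11,12 → slot 12
848: h=4 → slot 4
684: h=11, probe 11,12,0 → slot 0
294: h=11, probe 11,12,0,1 → slot 1
250: h=4, probe 4,5 → slot 5
762: h=11, probe 11,12,0,1,2 → slot 2
661: h=10 → slot 10
463: h=11, probe 11,12,0,1,2,3 → slot 3
Table: [684, 294, 762, 463, 848, 250, ., ., ., ., 661, 957, 281]

3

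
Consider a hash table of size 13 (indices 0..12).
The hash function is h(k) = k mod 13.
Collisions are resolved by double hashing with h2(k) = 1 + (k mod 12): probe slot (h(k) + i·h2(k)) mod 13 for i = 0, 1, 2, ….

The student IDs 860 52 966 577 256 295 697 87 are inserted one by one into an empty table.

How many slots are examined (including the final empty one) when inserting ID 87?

6

860 hashes to 2; slot 2 is free -> place at 2.
52 hashes to 0; slot 0 is free -> place at 0.
966 hashes to 4; slot 4 is free -> place at 4.
577 hashes to 5; slot 5 is free -> place at 5.
256 hashes to 9; slot 9 is free -> place at 9.
295 hashes to 9, h2=8; 9,4 taken -> place at 12.
697 hashes to 8; slot 8 is free -> place at 8.
87 hashes to 9, h2=4; 9,0,4,8,12 taken -> place at 3.
Table: [52, -, 860, 87, 966, 577, -, -, 697, 256, -, -, 295]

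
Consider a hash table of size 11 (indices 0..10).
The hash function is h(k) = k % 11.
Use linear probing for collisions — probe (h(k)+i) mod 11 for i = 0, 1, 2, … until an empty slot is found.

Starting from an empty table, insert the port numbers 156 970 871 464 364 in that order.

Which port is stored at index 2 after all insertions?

156 hashes to 2; slot 2 is free -> place at 2.
970 hashes to 2; 2 taken -> place at 3.
871 hashes to 2; 2,3 taken -> place at 4.
464 hashes to 2; 2,3,4 taken -> place at 5.
364 hashes to 1; slot 1 is free -> place at 1.
Table: [., 364, 156, 970, 871, 464, ., ., ., ., .]

156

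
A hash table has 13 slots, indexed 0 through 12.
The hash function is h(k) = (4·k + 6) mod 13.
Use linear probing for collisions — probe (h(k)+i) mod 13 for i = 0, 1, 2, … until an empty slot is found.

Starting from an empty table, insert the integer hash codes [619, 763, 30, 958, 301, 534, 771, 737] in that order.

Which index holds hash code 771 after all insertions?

11

Insert 619: h=12, slot 12 empty -> index 12.
Insert 763: h=3, slot 3 empty -> index 3.
Insert 30: h=9, slot 9 empty -> index 9.
Insert 958: h=3, slot 3 occupied -> index 4.
Insert 301: h=1, slot 1 empty -> index 1.
Insert 534: h=10, slot 10 empty -> index 10.
Insert 771: h=9, slots 9,10 occupied -> index 11.
Insert 737: h=3, slots 3,4 occupied -> index 5.
Table: [-, 301, -, 763, 958, 737, -, -, -, 30, 534, 771, 619]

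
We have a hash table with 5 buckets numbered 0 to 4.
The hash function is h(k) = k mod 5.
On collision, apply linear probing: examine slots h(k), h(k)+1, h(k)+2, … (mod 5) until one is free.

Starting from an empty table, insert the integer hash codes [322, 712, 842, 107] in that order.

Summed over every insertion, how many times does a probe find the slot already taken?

6

322: h=2 -> slot 2
712: h=2, probe 2,3 -> slot 3
842: h=2, probe 2,3,4 -> slot 4
107: h=2, probe 2,3,4,0 -> slot 0
Table: [107, —, 322, 712, 842]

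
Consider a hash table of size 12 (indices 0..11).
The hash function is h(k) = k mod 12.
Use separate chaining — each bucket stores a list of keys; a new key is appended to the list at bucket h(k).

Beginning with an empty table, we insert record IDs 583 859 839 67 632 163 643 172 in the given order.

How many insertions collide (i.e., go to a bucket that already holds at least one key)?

4

583 -> bucket 7
859 -> bucket 7 (collision)
839 -> bucket 11
67 -> bucket 7 (collision)
632 -> bucket 8
163 -> bucket 7 (collision)
643 -> bucket 7 (collision)
172 -> bucket 4
Final buckets:
0: ∅
1: ∅
2: ∅
3: ∅
4: 172
5: ∅
6: ∅
7: 583 -> 859 -> 67 -> 163 -> 643
8: 632
9: ∅
10: ∅
11: 839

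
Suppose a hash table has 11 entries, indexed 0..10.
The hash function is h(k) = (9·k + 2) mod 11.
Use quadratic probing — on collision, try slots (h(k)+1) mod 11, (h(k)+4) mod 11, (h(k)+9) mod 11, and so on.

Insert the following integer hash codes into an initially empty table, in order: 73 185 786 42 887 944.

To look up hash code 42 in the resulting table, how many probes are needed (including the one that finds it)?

73 hashes to 10; slot 10 is free -> place at 10.
185 hashes to 6; slot 6 is free -> place at 6.
786 hashes to 3; slot 3 is free -> place at 3.
42 hashes to 6; 6 taken -> place at 7.
887 hashes to 10; 10 taken -> place at 0.
944 hashes to 6; 6,7,10 taken -> place at 4.
Table: [887, ∅, ∅, 786, 944, ∅, 185, 42, ∅, ∅, 73]
Lookup 42: h=6, probe 6,7 → found at 7.

2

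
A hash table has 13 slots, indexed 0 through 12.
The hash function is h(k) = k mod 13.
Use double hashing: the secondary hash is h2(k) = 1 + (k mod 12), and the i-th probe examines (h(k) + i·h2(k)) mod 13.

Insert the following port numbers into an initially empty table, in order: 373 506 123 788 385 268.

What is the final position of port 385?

10

373 hashes to 9; slot 9 is free => place at 9.
506 hashes to 12; slot 12 is free => place at 12.
123 hashes to 6; slot 6 is free => place at 6.
788 hashes to 8; slot 8 is free => place at 8.
385 hashes to 8, h2=2; 8 taken => place at 10.
268 hashes to 8, h2=5; 8 taken => place at 0.
Table: [268, —, —, —, —, —, 123, —, 788, 373, 385, —, 506]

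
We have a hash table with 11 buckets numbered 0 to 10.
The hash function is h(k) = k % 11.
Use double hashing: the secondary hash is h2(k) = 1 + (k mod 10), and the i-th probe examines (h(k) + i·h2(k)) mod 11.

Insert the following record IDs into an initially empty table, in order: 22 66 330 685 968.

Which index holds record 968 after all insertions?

Insert 22: h=0, slot 0 empty → index 0.
Insert 66: h=0, h2=7, slot 0 occupied → index 7.
Insert 330: h=0, h2=1, slot 0 occupied → index 1.
Insert 685: h=3, slot 3 empty → index 3.
Insert 968: h=0, h2=9, slot 0 occupied → index 9.
Table: [22, 330, ∅, 685, ∅, ∅, ∅, 66, ∅, 968, ∅]

9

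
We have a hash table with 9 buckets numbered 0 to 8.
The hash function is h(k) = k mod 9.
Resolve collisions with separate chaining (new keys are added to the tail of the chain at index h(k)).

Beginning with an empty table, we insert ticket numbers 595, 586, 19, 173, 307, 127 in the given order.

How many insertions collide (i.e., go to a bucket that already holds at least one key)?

4

595 -> bucket 1
586 -> bucket 1 (collision)
19 -> bucket 1 (collision)
173 -> bucket 2
307 -> bucket 1 (collision)
127 -> bucket 1 (collision)
Final buckets:
0: _
1: 595 -> 586 -> 19 -> 307 -> 127
2: 173
3: _
4: _
5: _
6: _
7: _
8: _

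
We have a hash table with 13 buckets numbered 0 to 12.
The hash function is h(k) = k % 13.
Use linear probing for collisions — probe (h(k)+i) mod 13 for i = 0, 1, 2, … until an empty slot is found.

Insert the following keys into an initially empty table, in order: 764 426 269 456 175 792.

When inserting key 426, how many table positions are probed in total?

2

Insert 764: h=10, slot 10 empty → index 10.
Insert 426: h=10, slot 10 occupied → index 11.
Insert 269: h=9, slot 9 empty → index 9.
Insert 456: h=1, slot 1 empty → index 1.
Insert 175: h=6, slot 6 empty → index 6.
Insert 792: h=12, slot 12 empty → index 12.
Table: [∅, 456, ∅, ∅, ∅, ∅, 175, ∅, ∅, 269, 764, 426, 792]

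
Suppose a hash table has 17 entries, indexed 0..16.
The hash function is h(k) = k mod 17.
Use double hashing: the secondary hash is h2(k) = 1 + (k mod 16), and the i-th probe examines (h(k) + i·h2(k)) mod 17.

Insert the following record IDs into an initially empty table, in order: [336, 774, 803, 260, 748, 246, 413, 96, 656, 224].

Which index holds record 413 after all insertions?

336: h=13 -> slot 13
774: h=9 -> slot 9
803: h=4 -> slot 4
260: h=5 -> slot 5
748: h=0 -> slot 0
246: h=8 -> slot 8
413: h=5, h2=14, probe 5,2 -> slot 2
96: h=11 -> slot 11
656: h=10 -> slot 10
224: h=3 -> slot 3
Table: [748, ., 413, 224, 803, 260, ., ., 246, 774, 656, 96, ., 336, ., ., .]

2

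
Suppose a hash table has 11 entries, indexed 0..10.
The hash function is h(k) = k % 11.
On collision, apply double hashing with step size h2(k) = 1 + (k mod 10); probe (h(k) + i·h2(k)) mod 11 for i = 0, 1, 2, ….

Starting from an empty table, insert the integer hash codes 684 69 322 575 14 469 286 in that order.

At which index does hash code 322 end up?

6

684 hashes to 2; slot 2 is free -> place at 2.
69 hashes to 3; slot 3 is free -> place at 3.
322 hashes to 3, h2=3; 3 taken -> place at 6.
575 hashes to 3, h2=6; 3 taken -> place at 9.
14 hashes to 3, h2=5; 3 taken -> place at 8.
469 hashes to 7; slot 7 is free -> place at 7.
286 hashes to 0; slot 0 is free -> place at 0.
Table: [286, —, 684, 69, —, —, 322, 469, 14, 575, —]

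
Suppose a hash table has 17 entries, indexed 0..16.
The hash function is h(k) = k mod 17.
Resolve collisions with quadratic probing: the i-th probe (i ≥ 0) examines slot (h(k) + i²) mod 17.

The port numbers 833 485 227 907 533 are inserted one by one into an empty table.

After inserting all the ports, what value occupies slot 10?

833: h=0 -> slot 0
485: h=9 -> slot 9
227: h=6 -> slot 6
907: h=6, probe 6,7 -> slot 7
533: h=6, probe 6,7,10 -> slot 10
Table: [833, —, —, —, —, —, 227, 907, —, 485, 533, —, —, —, —, —, —]

533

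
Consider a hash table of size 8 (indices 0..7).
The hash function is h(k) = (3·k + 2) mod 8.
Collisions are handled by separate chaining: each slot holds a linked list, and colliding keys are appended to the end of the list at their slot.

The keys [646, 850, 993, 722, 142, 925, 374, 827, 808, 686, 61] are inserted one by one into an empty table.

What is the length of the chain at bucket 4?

4

Insert 646: h=4, bucket 4 empty → new chain.
Insert 850: h=0, bucket 0 empty → new chain.
Insert 993: h=5, bucket 5 empty → new chain.
Insert 722: h=0, bucket 0 nonempty → append to chain.
Insert 142: h=4, bucket 4 nonempty → append to chain.
Insert 925: h=1, bucket 1 empty → new chain.
Insert 374: h=4, bucket 4 nonempty → append to chain.
Insert 827: h=3, bucket 3 empty → new chain.
Insert 808: h=2, bucket 2 empty → new chain.
Insert 686: h=4, bucket 4 nonempty → append to chain.
Insert 61: h=1, bucket 1 nonempty → append to chain.
Final buckets:
0: 850 -> 722
1: 925 -> 61
2: 808
3: 827
4: 646 -> 142 -> 374 -> 686
5: 993
6: .
7: .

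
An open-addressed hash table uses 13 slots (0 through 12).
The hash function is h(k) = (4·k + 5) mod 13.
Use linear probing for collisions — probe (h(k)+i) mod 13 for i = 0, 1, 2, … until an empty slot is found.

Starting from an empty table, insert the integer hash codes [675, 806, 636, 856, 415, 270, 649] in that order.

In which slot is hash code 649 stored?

4

Insert 675: h=1, slot 1 empty -> index 1.
Insert 806: h=5, slot 5 empty -> index 5.
Insert 636: h=1, slot 1 occupied -> index 2.
Insert 856: h=10, slot 10 empty -> index 10.
Insert 415: h=1, slots 1,2 occupied -> index 3.
Insert 270: h=6, slot 6 empty -> index 6.
Insert 649: h=1, slots 1,2,3 occupied -> index 4.
Table: [∅, 675, 636, 415, 649, 806, 270, ∅, ∅, ∅, 856, ∅, ∅]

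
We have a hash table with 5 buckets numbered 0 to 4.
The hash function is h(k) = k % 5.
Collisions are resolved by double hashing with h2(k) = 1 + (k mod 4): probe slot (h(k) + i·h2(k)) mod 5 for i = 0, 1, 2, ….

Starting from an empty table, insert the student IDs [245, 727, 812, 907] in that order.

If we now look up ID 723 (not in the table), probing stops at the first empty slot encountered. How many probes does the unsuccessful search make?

5

245: h=0 => slot 0
727: h=2 => slot 2
812: h=2, h2=1, probe 2,3 => slot 3
907: h=2, h2=4, probe 2,1 => slot 1
Table: [245, 907, 727, 812, _]
Lookup 723: h=3, h2=4, probe 3,2,1,0,4 → slot 4 empty, not found.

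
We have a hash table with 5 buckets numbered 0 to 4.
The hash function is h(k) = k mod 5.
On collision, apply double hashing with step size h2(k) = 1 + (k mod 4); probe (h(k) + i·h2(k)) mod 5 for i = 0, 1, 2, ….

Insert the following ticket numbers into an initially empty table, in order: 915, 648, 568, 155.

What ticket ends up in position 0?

915 hashes to 0; slot 0 is free => place at 0.
648 hashes to 3; slot 3 is free => place at 3.
568 hashes to 3, h2=1; 3 taken => place at 4.
155 hashes to 0, h2=4; 0,4,3 taken => place at 2.
Table: [915, —, 155, 648, 568]

915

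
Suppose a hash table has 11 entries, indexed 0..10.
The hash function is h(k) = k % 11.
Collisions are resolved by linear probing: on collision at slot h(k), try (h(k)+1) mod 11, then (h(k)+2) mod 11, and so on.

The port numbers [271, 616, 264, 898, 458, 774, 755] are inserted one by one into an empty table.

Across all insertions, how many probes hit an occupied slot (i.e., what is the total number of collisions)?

7

Insert 271: h=7, slot 7 empty -> index 7.
Insert 616: h=0, slot 0 empty -> index 0.
Insert 264: h=0, slot 0 occupied -> index 1.
Insert 898: h=7, slot 7 occupied -> index 8.
Insert 458: h=7, slots 7,8 occupied -> index 9.
Insert 774: h=4, slot 4 empty -> index 4.
Insert 755: h=7, slots 7,8,9 occupied -> index 10.
Table: [616, 264, _, _, 774, _, _, 271, 898, 458, 755]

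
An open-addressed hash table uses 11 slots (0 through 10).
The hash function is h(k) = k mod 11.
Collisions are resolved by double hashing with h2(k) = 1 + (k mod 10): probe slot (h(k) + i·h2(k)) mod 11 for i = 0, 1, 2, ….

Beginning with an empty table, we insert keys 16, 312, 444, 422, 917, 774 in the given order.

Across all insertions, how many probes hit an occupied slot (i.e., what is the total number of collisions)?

16 hashes to 5; slot 5 is free → place at 5.
312 hashes to 4; slot 4 is free → place at 4.
444 hashes to 4, h2=5; 4 taken → place at 9.
422 hashes to 4, h2=3; 4 taken → place at 7.
917 hashes to 4, h2=8; 4 taken → place at 1.
774 hashes to 4, h2=5; 4,9 taken → place at 3.
Table: [., 917, ., 774, 312, 16, ., 422, ., 444, .]

5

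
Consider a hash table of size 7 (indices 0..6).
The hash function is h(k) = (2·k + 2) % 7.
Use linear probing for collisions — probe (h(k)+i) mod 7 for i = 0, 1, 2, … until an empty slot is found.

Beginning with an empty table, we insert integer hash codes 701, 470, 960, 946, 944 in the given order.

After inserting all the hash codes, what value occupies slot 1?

701 hashes to 4; slot 4 is free -> place at 4.
470 hashes to 4; 4 taken -> place at 5.
960 hashes to 4; 4,5 taken -> place at 6.
946 hashes to 4; 4,5,6 taken -> place at 0.
944 hashes to 0; 0 taken -> place at 1.
Table: [946, 944, ., ., 701, 470, 960]

944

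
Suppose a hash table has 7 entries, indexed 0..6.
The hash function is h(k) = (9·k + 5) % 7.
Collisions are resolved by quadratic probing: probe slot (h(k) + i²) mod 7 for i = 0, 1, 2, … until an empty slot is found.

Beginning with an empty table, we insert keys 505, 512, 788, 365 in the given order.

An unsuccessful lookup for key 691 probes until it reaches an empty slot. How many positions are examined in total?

505 hashes to 0; slot 0 is free => place at 0.
512 hashes to 0; 0 taken => place at 1.
788 hashes to 6; slot 6 is free => place at 6.
365 hashes to 0; 0,1 taken => place at 4.
Table: [505, 512, ∅, ∅, 365, ∅, 788]
Lookup 691: h=1, probe 1,2 → slot 2 empty, not found.

2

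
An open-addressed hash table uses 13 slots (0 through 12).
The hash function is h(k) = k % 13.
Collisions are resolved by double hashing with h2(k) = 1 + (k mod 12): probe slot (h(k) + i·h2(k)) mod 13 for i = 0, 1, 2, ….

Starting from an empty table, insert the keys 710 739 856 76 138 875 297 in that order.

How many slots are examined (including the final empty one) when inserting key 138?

2

710: h=8 → slot 8
739: h=11 → slot 11
856: h=11, h2=5, probe 11,3 → slot 3
76: h=11, h2=5, probe 11,3,8,0 → slot 0
138: h=8, h2=7, probe 8,2 → slot 2
875: h=4 → slot 4
297: h=11, h2=10, probe 11,8,5 → slot 5
Table: [76, ., 138, 856, 875, 297, ., ., 710, ., ., 739, .]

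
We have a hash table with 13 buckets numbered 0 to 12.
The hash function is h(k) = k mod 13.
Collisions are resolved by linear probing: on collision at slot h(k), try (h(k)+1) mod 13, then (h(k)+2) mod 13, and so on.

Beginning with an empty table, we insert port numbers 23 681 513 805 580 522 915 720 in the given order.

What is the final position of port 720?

9

Insert 23: h=10, slot 10 empty => index 10.
Insert 681: h=5, slot 5 empty => index 5.
Insert 513: h=6, slot 6 empty => index 6.
Insert 805: h=12, slot 12 empty => index 12.
Insert 580: h=8, slot 8 empty => index 8.
Insert 522: h=2, slot 2 empty => index 2.
Insert 915: h=5, slots 5,6 occupied => index 7.
Insert 720: h=5, slots 5,6,7,8 occupied => index 9.
Table: [., ., 522, ., ., 681, 513, 915, 580, 720, 23, ., 805]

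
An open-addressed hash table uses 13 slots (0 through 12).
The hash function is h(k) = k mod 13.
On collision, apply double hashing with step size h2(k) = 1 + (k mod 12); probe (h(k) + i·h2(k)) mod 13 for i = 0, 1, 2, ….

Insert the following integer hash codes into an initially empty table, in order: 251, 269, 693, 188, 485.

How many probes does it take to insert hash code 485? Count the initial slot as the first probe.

Insert 251: h=4, slot 4 empty => index 4.
Insert 269: h=9, slot 9 empty => index 9.
Insert 693: h=4, h2=10, slot 4 occupied => index 1.
Insert 188: h=6, slot 6 empty => index 6.
Insert 485: h=4, h2=6, slot 4 occupied => index 10.
Table: [-, 693, -, -, 251, -, 188, -, -, 269, 485, -, -]

2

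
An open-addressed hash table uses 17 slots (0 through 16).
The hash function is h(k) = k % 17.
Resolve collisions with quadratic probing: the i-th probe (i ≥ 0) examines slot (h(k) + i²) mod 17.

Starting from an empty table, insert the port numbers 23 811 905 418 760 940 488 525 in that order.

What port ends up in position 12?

Insert 23: h=6, slot 6 empty => index 6.
Insert 811: h=12, slot 12 empty => index 12.
Insert 905: h=4, slot 4 empty => index 4.
Insert 418: h=10, slot 10 empty => index 10.
Insert 760: h=12, slot 12 occupied => index 13.
Insert 940: h=5, slot 5 empty => index 5.
Insert 488: h=12, slots 12,13 occupied => index 16.
Insert 525: h=15, slot 15 empty => index 15.
Table: [∅, ∅, ∅, ∅, 905, 940, 23, ∅, ∅, ∅, 418, ∅, 811, 760, ∅, 525, 488]

811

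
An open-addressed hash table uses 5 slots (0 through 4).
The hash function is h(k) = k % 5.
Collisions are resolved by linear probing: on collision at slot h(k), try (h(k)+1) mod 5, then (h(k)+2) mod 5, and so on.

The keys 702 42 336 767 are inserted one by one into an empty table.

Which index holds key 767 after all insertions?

4

702: h=2 -> slot 2
42: h=2, probe 2,3 -> slot 3
336: h=1 -> slot 1
767: h=2, probe 2,3,4 -> slot 4
Table: [∅, 336, 702, 42, 767]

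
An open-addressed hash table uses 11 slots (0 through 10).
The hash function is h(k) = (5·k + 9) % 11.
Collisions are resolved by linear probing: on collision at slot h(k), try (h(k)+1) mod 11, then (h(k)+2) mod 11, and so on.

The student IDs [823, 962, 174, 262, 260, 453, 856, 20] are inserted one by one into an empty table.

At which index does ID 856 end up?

Insert 823: h=10, slot 10 empty → index 10.
Insert 962: h=1, slot 1 empty → index 1.
Insert 174: h=10, slot 10 occupied → index 0.
Insert 262: h=10, slots 10,0,1 occupied → index 2.
Insert 260: h=0, slots 0,1,2 occupied → index 3.
Insert 453: h=8, slot 8 empty → index 8.
Insert 856: h=10, slots 10,0,1,2,3 occupied → index 4.
Insert 20: h=10, slots 10,0,1,2,3,4 occupied → index 5.
Table: [174, 962, 262, 260, 856, 20, —, —, 453, —, 823]

4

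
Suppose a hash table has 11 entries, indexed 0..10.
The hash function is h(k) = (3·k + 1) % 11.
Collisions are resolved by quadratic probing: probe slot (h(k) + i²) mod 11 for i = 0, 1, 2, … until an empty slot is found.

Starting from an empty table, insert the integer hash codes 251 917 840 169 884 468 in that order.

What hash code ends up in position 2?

Insert 251: h=6, slot 6 empty => index 6.
Insert 917: h=2, slot 2 empty => index 2.
Insert 840: h=2, slot 2 occupied => index 3.
Insert 169: h=2, slots 2,3,6 occupied => index 0.
Insert 884: h=2, slots 2,3,6,0 occupied => index 7.
Insert 468: h=8, slot 8 empty => index 8.
Table: [169, ., 917, 840, ., ., 251, 884, 468, ., .]

917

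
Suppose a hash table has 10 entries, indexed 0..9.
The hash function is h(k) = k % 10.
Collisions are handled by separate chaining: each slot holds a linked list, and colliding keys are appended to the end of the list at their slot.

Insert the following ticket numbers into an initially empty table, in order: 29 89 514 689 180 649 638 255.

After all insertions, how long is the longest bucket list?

29 -> bucket 9
89 -> bucket 9 (collision)
514 -> bucket 4
689 -> bucket 9 (collision)
180 -> bucket 0
649 -> bucket 9 (collision)
638 -> bucket 8
255 -> bucket 5
Final buckets:
0: 180
1: .
2: .
3: .
4: 514
5: 255
6: .
7: .
8: 638
9: 29 -> 89 -> 689 -> 649

4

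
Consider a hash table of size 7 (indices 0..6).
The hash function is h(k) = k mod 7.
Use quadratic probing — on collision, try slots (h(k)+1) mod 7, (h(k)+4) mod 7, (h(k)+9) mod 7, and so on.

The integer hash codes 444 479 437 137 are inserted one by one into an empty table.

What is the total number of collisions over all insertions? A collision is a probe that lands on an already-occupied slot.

4

Insert 444: h=3, slot 3 empty -> index 3.
Insert 479: h=3, slot 3 occupied -> index 4.
Insert 437: h=3, slots 3,4 occupied -> index 0.
Insert 137: h=4, slot 4 occupied -> index 5.
Table: [437, ., ., 444, 479, 137, .]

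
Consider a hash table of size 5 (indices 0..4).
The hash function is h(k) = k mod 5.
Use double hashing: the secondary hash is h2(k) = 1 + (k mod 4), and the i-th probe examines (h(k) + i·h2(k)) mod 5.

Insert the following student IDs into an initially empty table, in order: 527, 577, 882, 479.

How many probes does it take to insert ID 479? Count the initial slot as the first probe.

527: h=2 => slot 2
577: h=2, h2=2, probe 2,4 => slot 4
882: h=2, h2=3, probe 2,0 => slot 0
479: h=4, h2=4, probe 4,3 => slot 3
Table: [882, -, 527, 479, 577]

2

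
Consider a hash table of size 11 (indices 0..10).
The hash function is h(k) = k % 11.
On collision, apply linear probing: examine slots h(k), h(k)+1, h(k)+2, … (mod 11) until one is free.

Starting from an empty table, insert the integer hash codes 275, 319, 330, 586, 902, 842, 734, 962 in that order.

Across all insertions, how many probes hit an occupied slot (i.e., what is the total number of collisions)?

Insert 275: h=0, slot 0 empty -> index 0.
Insert 319: h=0, slot 0 occupied -> index 1.
Insert 330: h=0, slots 0,1 occupied -> index 2.
Insert 586: h=3, slot 3 empty -> index 3.
Insert 902: h=0, slots 0,1,2,3 occupied -> index 4.
Insert 842: h=6, slot 6 empty -> index 6.
Insert 734: h=8, slot 8 empty -> index 8.
Insert 962: h=5, slot 5 empty -> index 5.
Table: [275, 319, 330, 586, 902, 962, 842, ., 734, ., .]

7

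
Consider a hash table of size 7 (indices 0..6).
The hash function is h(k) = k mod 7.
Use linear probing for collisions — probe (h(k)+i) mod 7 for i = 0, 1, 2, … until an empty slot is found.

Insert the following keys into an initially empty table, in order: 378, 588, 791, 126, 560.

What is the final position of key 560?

4

378: h=0 => slot 0
588: h=0, probe 0,1 => slot 1
791: h=0, probe 0,1,2 => slot 2
126: h=0, probe 0,1,2,3 => slot 3
560: h=0, probe 0,1,2,3,4 => slot 4
Table: [378, 588, 791, 126, 560, —, —]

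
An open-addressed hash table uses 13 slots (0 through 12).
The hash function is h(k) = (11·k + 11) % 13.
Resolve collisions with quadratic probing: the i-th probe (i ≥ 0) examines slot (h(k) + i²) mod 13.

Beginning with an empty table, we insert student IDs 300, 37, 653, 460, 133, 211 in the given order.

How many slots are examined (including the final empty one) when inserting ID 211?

300 hashes to 9; slot 9 is free -> place at 9.
37 hashes to 2; slot 2 is free -> place at 2.
653 hashes to 5; slot 5 is free -> place at 5.
460 hashes to 1; slot 1 is free -> place at 1.
133 hashes to 5; 5 taken -> place at 6.
211 hashes to 5; 5,6,9,1 taken -> place at 8.
Table: [—, 460, 37, —, —, 653, 133, —, 211, 300, —, —, —]

5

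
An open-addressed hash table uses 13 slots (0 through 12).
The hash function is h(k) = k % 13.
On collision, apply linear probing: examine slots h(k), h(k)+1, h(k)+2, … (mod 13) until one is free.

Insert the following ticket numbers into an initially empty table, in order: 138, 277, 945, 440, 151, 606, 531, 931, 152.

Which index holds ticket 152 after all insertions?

2

138: h=8 -> slot 8
277: h=4 -> slot 4
945: h=9 -> slot 9
440: h=11 -> slot 11
151: h=8, probe 8,9,10 -> slot 10
606: h=8, probe 8,9,10,11,12 -> slot 12
531: h=11, probe 11,12,0 -> slot 0
931: h=8, probe 8,9,10,11,12,0,1 -> slot 1
152: h=9, probe 9,10,11,12,0,1,2 -> slot 2
Table: [531, 931, 152, -, 277, -, -, -, 138, 945, 151, 440, 606]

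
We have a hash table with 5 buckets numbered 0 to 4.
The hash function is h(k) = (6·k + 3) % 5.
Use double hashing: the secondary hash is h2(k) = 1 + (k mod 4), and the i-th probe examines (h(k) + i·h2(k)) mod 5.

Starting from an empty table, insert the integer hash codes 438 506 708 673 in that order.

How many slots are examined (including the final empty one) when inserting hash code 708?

438: h=1 -> slot 1
506: h=4 -> slot 4
708: h=1, h2=1, probe 1,2 -> slot 2
673: h=1, h2=2, probe 1,3 -> slot 3
Table: [-, 438, 708, 673, 506]

2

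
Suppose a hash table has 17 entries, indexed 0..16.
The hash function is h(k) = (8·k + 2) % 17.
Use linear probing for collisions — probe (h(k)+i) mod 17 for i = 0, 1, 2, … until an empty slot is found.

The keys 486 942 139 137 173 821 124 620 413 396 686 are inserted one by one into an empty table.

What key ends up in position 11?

173

486 hashes to 14; slot 14 is free => place at 14.
942 hashes to 7; slot 7 is free => place at 7.
139 hashes to 9; slot 9 is free => place at 9.
137 hashes to 10; slot 10 is free => place at 10.
173 hashes to 9; 9,10 taken => place at 11.
821 hashes to 8; slot 8 is free => place at 8.
124 hashes to 8; 8,9,10,11 taken => place at 12.
620 hashes to 15; slot 15 is free => place at 15.
413 hashes to 8; 8,9,10,11,12 taken => place at 13.
396 hashes to 8; 8,9,10,11,12,13,14,15 taken => place at 16.
686 hashes to 16; 16 taken => place at 0.
Table: [686, ∅, ∅, ∅, ∅, ∅, ∅, 942, 821, 139, 137, 173, 124, 413, 486, 620, 396]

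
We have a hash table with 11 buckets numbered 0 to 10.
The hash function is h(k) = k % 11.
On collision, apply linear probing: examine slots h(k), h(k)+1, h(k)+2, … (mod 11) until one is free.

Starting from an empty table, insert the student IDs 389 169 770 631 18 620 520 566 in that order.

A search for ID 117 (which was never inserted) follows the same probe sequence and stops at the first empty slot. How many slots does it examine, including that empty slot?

4

389: h=4 → slot 4
169: h=4, probe 4,5 → slot 5
770: h=0 → slot 0
631: h=4, probe 4,5,6 → slot 6
18: h=7 → slot 7
620: h=4, probe 4,5,6,7,8 → slot 8
520: h=3 → slot 3
566: h=5, probe 5,6,7,8,9 → slot 9
Table: [770, _, _, 520, 389, 169, 631, 18, 620, 566, _]
Lookup 117: h=7, probe 7,8,9,10 → slot 10 empty, not found.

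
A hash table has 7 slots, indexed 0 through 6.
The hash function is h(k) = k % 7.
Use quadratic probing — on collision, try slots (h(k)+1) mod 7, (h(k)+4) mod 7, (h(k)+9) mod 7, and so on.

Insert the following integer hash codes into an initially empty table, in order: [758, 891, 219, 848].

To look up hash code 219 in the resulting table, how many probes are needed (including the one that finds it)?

3

758: h=2 -> slot 2
891: h=2, probe 2,3 -> slot 3
219: h=2, probe 2,3,6 -> slot 6
848: h=1 -> slot 1
Table: [-, 848, 758, 891, -, -, 219]
Lookup 219: h=2, probe 2,3,6 → found at 6.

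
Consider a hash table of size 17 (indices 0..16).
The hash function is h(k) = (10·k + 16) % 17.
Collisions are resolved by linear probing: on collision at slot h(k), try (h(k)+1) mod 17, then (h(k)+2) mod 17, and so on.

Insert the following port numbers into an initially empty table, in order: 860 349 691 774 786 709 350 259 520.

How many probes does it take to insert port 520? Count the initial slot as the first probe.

3

860 hashes to 14; slot 14 is free → place at 14.
349 hashes to 4; slot 4 is free → place at 4.
691 hashes to 7; slot 7 is free → place at 7.
774 hashes to 4; 4 taken → place at 5.
786 hashes to 5; 5 taken → place at 6.
709 hashes to 0; slot 0 is free → place at 0.
350 hashes to 14; 14 taken → place at 15.
259 hashes to 5; 5,6,7 taken → place at 8.
520 hashes to 14; 14,15 taken → place at 16.
Table: [709, _, _, _, 349, 774, 786, 691, 259, _, _, _, _, _, 860, 350, 520]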